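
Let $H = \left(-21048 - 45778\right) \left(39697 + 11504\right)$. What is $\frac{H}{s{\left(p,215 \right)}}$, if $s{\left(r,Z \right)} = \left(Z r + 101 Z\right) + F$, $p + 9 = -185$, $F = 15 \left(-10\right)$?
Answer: $\frac{1140519342}{6715} \approx 1.6985 \cdot 10^{5}$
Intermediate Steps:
$F = -150$
$p = -194$ ($p = -9 - 185 = -194$)
$H = -3421558026$ ($H = \left(-66826\right) 51201 = -3421558026$)
$s{\left(r,Z \right)} = -150 + 101 Z + Z r$ ($s{\left(r,Z \right)} = \left(Z r + 101 Z\right) - 150 = \left(101 Z + Z r\right) - 150 = -150 + 101 Z + Z r$)
$\frac{H}{s{\left(p,215 \right)}} = - \frac{3421558026}{-150 + 101 \cdot 215 + 215 \left(-194\right)} = - \frac{3421558026}{-150 + 21715 - 41710} = - \frac{3421558026}{-20145} = \left(-3421558026\right) \left(- \frac{1}{20145}\right) = \frac{1140519342}{6715}$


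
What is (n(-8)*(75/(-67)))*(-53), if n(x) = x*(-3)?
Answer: 95400/67 ≈ 1423.9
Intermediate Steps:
n(x) = -3*x
(n(-8)*(75/(-67)))*(-53) = ((-3*(-8))*(75/(-67)))*(-53) = (24*(75*(-1/67)))*(-53) = (24*(-75/67))*(-53) = -1800/67*(-53) = 95400/67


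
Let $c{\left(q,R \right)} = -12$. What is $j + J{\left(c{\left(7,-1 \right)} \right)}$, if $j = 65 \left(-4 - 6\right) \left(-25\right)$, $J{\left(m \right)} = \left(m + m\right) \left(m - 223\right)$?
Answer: $21890$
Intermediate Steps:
$J{\left(m \right)} = 2 m \left(-223 + m\right)$
$j = 16250$ ($j = 65 \left(-4 - 6\right) \left(-25\right) = 65 \left(-10\right) \left(-25\right) = \left(-650\right) \left(-25\right) = 16250$)
$j + J{\left(c{\left(7,-1 \right)} \right)} = 16250 + 2 \left(-12\right) \left(-223 - 12\right) = 16250 + 2 \left(-12\right) \left(-235\right) = 16250 + 5640 = 21890$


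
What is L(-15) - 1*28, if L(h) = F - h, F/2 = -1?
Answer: -15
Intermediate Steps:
F = -2 (F = 2*(-1) = -2)
L(h) = -2 - h
L(-15) - 1*28 = (-2 - 1*(-15)) - 1*28 = (-2 + 15) - 28 = 13 - 28 = -15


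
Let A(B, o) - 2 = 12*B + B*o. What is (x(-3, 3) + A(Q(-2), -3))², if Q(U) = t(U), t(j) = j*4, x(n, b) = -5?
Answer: 5625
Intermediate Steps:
t(j) = 4*j
Q(U) = 4*U
A(B, o) = 2 + 12*B + B*o (A(B, o) = 2 + (12*B + B*o) = 2 + 12*B + B*o)
(x(-3, 3) + A(Q(-2), -3))² = (-5 + (2 + 12*(4*(-2)) + (4*(-2))*(-3)))² = (-5 + (2 + 12*(-8) - 8*(-3)))² = (-5 + (2 - 96 + 24))² = (-5 - 70)² = (-75)² = 5625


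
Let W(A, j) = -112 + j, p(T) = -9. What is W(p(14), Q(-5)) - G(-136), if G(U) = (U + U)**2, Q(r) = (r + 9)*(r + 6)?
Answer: -74092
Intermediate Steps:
Q(r) = (6 + r)*(9 + r) (Q(r) = (9 + r)*(6 + r) = (6 + r)*(9 + r))
G(U) = 4*U**2 (G(U) = (2*U)**2 = 4*U**2)
W(p(14), Q(-5)) - G(-136) = (-112 + (54 + (-5)**2 + 15*(-5))) - 4*(-136)**2 = (-112 + (54 + 25 - 75)) - 4*18496 = (-112 + 4) - 1*73984 = -108 - 73984 = -74092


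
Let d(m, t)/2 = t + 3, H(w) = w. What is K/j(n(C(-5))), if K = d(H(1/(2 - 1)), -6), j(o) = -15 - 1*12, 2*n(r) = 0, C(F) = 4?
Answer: 2/9 ≈ 0.22222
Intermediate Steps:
n(r) = 0 (n(r) = (½)*0 = 0)
j(o) = -27 (j(o) = -15 - 12 = -27)
d(m, t) = 6 + 2*t (d(m, t) = 2*(t + 3) = 2*(3 + t) = 6 + 2*t)
K = -6 (K = 6 + 2*(-6) = 6 - 12 = -6)
K/j(n(C(-5))) = -6/(-27) = -6*(-1/27) = 2/9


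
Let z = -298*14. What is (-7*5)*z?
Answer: 146020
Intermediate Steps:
z = -4172
(-7*5)*z = -7*5*(-4172) = -35*(-4172) = 146020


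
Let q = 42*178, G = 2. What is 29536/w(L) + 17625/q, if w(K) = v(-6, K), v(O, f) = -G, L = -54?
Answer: -36795981/2492 ≈ -14766.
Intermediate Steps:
v(O, f) = -2 (v(O, f) = -1*2 = -2)
w(K) = -2
q = 7476
29536/w(L) + 17625/q = 29536/(-2) + 17625/7476 = 29536*(-½) + 17625*(1/7476) = -14768 + 5875/2492 = -36795981/2492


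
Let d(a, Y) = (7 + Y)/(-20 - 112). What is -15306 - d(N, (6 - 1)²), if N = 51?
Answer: -505090/33 ≈ -15306.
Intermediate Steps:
d(a, Y) = -7/132 - Y/132 (d(a, Y) = (7 + Y)/(-132) = (7 + Y)*(-1/132) = -7/132 - Y/132)
-15306 - d(N, (6 - 1)²) = -15306 - (-7/132 - (6 - 1)²/132) = -15306 - (-7/132 - 1/132*5²) = -15306 - (-7/132 - 1/132*25) = -15306 - (-7/132 - 25/132) = -15306 - 1*(-8/33) = -15306 + 8/33 = -505090/33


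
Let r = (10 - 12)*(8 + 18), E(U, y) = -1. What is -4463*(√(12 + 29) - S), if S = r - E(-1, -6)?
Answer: -227613 - 4463*√41 ≈ -2.5619e+5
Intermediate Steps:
r = -52 (r = -2*26 = -52)
S = -51 (S = -52 - 1*(-1) = -52 + 1 = -51)
-4463*(√(12 + 29) - S) = -4463*(√(12 + 29) - 1*(-51)) = -4463*(√41 + 51) = -4463*(51 + √41) = -227613 - 4463*√41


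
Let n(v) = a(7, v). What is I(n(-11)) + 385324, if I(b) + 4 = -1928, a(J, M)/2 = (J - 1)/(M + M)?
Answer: 383392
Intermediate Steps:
a(J, M) = (-1 + J)/M (a(J, M) = 2*((J - 1)/(M + M)) = 2*((-1 + J)/((2*M))) = 2*((-1 + J)*(1/(2*M))) = 2*((-1 + J)/(2*M)) = (-1 + J)/M)
n(v) = 6/v (n(v) = (-1 + 7)/v = 6/v)
I(b) = -1932 (I(b) = -4 - 1928 = -1932)
I(n(-11)) + 385324 = -1932 + 385324 = 383392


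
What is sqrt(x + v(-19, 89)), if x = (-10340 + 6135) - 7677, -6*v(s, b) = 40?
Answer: I*sqrt(106998)/3 ≈ 109.04*I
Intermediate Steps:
v(s, b) = -20/3 (v(s, b) = -1/6*40 = -20/3)
x = -11882 (x = -4205 - 7677 = -11882)
sqrt(x + v(-19, 89)) = sqrt(-11882 - 20/3) = sqrt(-35666/3) = I*sqrt(106998)/3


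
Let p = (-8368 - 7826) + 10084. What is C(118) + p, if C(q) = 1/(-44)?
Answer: -268841/44 ≈ -6110.0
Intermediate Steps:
C(q) = -1/44
p = -6110 (p = -16194 + 10084 = -6110)
C(118) + p = -1/44 - 6110 = -268841/44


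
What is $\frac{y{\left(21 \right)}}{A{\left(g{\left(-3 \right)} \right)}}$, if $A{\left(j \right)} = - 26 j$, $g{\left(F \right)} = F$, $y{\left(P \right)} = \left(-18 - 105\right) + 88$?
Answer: $- \frac{35}{78} \approx -0.44872$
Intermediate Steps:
$y{\left(P \right)} = -35$ ($y{\left(P \right)} = -123 + 88 = -35$)
$\frac{y{\left(21 \right)}}{A{\left(g{\left(-3 \right)} \right)}} = - \frac{35}{\left(-26\right) \left(-3\right)} = - \frac{35}{78}$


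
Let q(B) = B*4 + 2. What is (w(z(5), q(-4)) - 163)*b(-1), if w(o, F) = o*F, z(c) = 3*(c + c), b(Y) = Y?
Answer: 583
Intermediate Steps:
q(B) = 2 + 4*B (q(B) = 4*B + 2 = 2 + 4*B)
z(c) = 6*c (z(c) = 3*(2*c) = 6*c)
w(o, F) = F*o
(w(z(5), q(-4)) - 163)*b(-1) = ((2 + 4*(-4))*(6*5) - 163)*(-1) = ((2 - 16)*30 - 163)*(-1) = (-14*30 - 163)*(-1) = (-420 - 163)*(-1) = -583*(-1) = 583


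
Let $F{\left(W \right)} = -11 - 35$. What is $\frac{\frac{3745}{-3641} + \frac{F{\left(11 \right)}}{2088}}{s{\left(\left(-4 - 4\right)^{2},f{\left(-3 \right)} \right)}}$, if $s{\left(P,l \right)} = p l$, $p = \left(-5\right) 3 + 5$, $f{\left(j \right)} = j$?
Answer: $- \frac{3993523}{114036120} \approx -0.03502$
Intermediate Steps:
$F{\left(W \right)} = -46$
$p = -10$ ($p = -15 + 5 = -10$)
$s{\left(P,l \right)} = - 10 l$
$\frac{\frac{3745}{-3641} + \frac{F{\left(11 \right)}}{2088}}{s{\left(\left(-4 - 4\right)^{2},f{\left(-3 \right)} \right)}} = \frac{\frac{3745}{-3641} - \frac{46}{2088}}{\left(-10\right) \left(-3\right)} = \frac{3745 \left(- \frac{1}{3641}\right) - \frac{23}{1044}}{30} = \left(- \frac{3745}{3641} - \frac{23}{1044}\right) \frac{1}{30} = \left(- \frac{3993523}{3801204}\right) \frac{1}{30} = - \frac{3993523}{114036120}$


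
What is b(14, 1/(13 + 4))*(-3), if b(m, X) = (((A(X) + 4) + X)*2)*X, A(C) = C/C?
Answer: -516/289 ≈ -1.7855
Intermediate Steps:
A(C) = 1
b(m, X) = X*(10 + 2*X) (b(m, X) = (((1 + 4) + X)*2)*X = ((5 + X)*2)*X = (10 + 2*X)*X = X*(10 + 2*X))
b(14, 1/(13 + 4))*(-3) = (2*(5 + 1/(13 + 4))/(13 + 4))*(-3) = (2*(5 + 1/17)/17)*(-3) = (2*(1/17)*(5 + 1/17))*(-3) = (2*(1/17)*(86/17))*(-3) = (172/289)*(-3) = -516/289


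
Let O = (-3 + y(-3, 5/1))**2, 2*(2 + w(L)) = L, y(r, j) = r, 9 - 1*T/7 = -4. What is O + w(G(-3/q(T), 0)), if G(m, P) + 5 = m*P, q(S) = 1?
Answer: 63/2 ≈ 31.500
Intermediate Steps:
T = 91 (T = 63 - 7*(-4) = 63 + 28 = 91)
G(m, P) = -5 + P*m (G(m, P) = -5 + m*P = -5 + P*m)
w(L) = -2 + L/2
O = 36 (O = (-3 - 3)**2 = (-6)**2 = 36)
O + w(G(-3/q(T), 0)) = 36 + (-2 + (-5 + 0*(-3/1))/2) = 36 + (-2 + (-5 + 0*(-3*1))/2) = 36 + (-2 + (-5 + 0*(-3))/2) = 36 + (-2 + (-5 + 0)/2) = 36 + (-2 + (1/2)*(-5)) = 36 + (-2 - 5/2) = 36 - 9/2 = 63/2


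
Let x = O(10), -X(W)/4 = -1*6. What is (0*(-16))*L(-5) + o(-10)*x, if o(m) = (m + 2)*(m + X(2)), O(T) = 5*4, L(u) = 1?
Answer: -2240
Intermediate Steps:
O(T) = 20
X(W) = 24 (X(W) = -(-4)*6 = -4*(-6) = 24)
o(m) = (2 + m)*(24 + m) (o(m) = (m + 2)*(m + 24) = (2 + m)*(24 + m))
x = 20
(0*(-16))*L(-5) + o(-10)*x = (0*(-16))*1 + (48 + (-10)² + 26*(-10))*20 = 0*1 + (48 + 100 - 260)*20 = 0 - 112*20 = 0 - 2240 = -2240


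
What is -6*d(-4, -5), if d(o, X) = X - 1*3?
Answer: 48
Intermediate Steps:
d(o, X) = -3 + X (d(o, X) = X - 3 = -3 + X)
-6*d(-4, -5) = -6*(-3 - 5) = -6*(-8) = 48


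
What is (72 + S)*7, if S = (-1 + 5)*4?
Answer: 616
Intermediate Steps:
S = 16 (S = 4*4 = 16)
(72 + S)*7 = (72 + 16)*7 = 88*7 = 616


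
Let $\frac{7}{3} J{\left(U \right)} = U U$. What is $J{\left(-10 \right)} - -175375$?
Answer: $\frac{1227925}{7} \approx 1.7542 \cdot 10^{5}$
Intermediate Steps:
$J{\left(U \right)} = \frac{3 U^{2}}{7}$ ($J{\left(U \right)} = \frac{3 U U}{7} = \frac{3 U^{2}}{7}$)
$J{\left(-10 \right)} - -175375 = \frac{3 \left(-10\right)^{2}}{7} - -175375 = \frac{3}{7} \cdot 100 + 175375 = \frac{300}{7} + 175375 = \frac{1227925}{7}$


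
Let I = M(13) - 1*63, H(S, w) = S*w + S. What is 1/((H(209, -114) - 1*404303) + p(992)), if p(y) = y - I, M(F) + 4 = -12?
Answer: -1/426849 ≈ -2.3427e-6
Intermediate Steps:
H(S, w) = S + S*w
M(F) = -16 (M(F) = -4 - 12 = -16)
I = -79 (I = -16 - 1*63 = -16 - 63 = -79)
p(y) = 79 + y (p(y) = y - 1*(-79) = y + 79 = 79 + y)
1/((H(209, -114) - 1*404303) + p(992)) = 1/((209*(1 - 114) - 1*404303) + (79 + 992)) = 1/((209*(-113) - 404303) + 1071) = 1/((-23617 - 404303) + 1071) = 1/(-427920 + 1071) = 1/(-426849) = -1/426849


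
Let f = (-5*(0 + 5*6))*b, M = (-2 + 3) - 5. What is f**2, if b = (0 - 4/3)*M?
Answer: 640000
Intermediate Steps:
M = -4 (M = 1 - 5 = -4)
b = 16/3 (b = (0 - 4/3)*(-4) = -4/3*(-4) = 16/3 ≈ 5.3333)
f = -800 (f = -5*(0 + 5*6)*(16/3) = -5*(0 + 30)*(16/3) = -5*30*(16/3) = -150*16/3 = -800)
f**2 = (-800)**2 = 640000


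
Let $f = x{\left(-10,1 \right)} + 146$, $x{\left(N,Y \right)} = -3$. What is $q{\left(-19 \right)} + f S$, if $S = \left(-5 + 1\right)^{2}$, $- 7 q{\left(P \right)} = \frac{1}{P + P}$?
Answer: $\frac{608609}{266} \approx 2288.0$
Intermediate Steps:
$q{\left(P \right)} = - \frac{1}{14 P}$ ($q{\left(P \right)} = - \frac{1}{7 \left(P + P\right)} = - \frac{1}{7 \cdot 2 P} = - \frac{\frac{1}{2} \frac{1}{P}}{7} = - \frac{1}{14 P}$)
$S = 16$ ($S = \left(-4\right)^{2} = 16$)
$f = 143$ ($f = -3 + 146 = 143$)
$q{\left(-19 \right)} + f S = - \frac{1}{14 \left(-19\right)} + 143 \cdot 16 = \left(- \frac{1}{14}\right) \left(- \frac{1}{19}\right) + 2288 = \frac{1}{266} + 2288 = \frac{608609}{266}$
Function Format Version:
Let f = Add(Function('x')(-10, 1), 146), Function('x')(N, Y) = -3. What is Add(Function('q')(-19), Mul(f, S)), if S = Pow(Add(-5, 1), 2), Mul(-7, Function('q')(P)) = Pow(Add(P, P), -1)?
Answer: Rational(608609, 266) ≈ 2288.0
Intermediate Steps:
Function('q')(P) = Mul(Rational(-1, 14), Pow(P, -1)) (Function('q')(P) = Mul(Rational(-1, 7), Pow(Add(P, P), -1)) = Mul(Rational(-1, 7), Pow(Mul(2, P), -1)) = Mul(Rational(-1, 7), Mul(Rational(1, 2), Pow(P, -1))) = Mul(Rational(-1, 14), Pow(P, -1)))
S = 16 (S = Pow(-4, 2) = 16)
f = 143 (f = Add(-3, 146) = 143)
Add(Function('q')(-19), Mul(f, S)) = Add(Mul(Rational(-1, 14), Pow(-19, -1)), Mul(143, 16)) = Add(Mul(Rational(-1, 14), Rational(-1, 19)), 2288) = Add(Rational(1, 266), 2288) = Rational(608609, 266)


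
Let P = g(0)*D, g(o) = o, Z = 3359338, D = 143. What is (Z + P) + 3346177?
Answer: 6705515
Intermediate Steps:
P = 0 (P = 0*143 = 0)
(Z + P) + 3346177 = (3359338 + 0) + 3346177 = 3359338 + 3346177 = 6705515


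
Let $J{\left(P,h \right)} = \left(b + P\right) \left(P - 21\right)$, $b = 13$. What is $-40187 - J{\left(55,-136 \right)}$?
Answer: $-42499$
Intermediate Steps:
$J{\left(P,h \right)} = \left(-21 + P\right) \left(13 + P\right)$ ($J{\left(P,h \right)} = \left(13 + P\right) \left(P - 21\right) = \left(13 + P\right) \left(-21 + P\right) = \left(-21 + P\right) \left(13 + P\right)$)
$-40187 - J{\left(55,-136 \right)} = -40187 - \left(-273 + 55^{2} - 440\right) = -40187 - \left(-273 + 3025 - 440\right) = -40187 - 2312 = -42499$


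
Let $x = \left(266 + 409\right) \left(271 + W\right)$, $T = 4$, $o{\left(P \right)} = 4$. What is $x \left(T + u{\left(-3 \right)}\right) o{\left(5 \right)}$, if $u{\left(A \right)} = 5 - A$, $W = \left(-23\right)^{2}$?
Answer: $25920000$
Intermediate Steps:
$W = 529$
$x = 540000$ ($x = \left(266 + 409\right) \left(271 + 529\right) = 675 \cdot 800 = 540000$)
$x \left(T + u{\left(-3 \right)}\right) o{\left(5 \right)} = 540000 \left(4 + \left(5 - -3\right)\right) 4 = 540000 \left(4 + \left(5 + 3\right)\right) 4 = 540000 \left(4 + 8\right) 4 = 540000 \cdot 12 \cdot 4 = 540000 \cdot 48 = 25920000$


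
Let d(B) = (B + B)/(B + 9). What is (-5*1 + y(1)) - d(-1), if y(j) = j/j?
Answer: -15/4 ≈ -3.7500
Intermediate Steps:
y(j) = 1
d(B) = 2*B/(9 + B) (d(B) = (2*B)/(9 + B) = 2*B/(9 + B))
(-5*1 + y(1)) - d(-1) = (-5*1 + 1) - 2*(-1)/(9 - 1) = (-5 + 1) - 2*(-1)/8 = -4 - 2*(-1)/8 = -4 - 1*(-¼) = -4 + ¼ = -15/4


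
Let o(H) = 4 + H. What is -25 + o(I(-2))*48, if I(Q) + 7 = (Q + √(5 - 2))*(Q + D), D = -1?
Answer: 119 - 144*√3 ≈ -130.42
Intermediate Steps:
I(Q) = -7 + (-1 + Q)*(Q + √3) (I(Q) = -7 + (Q + √(5 - 2))*(Q - 1) = -7 + (Q + √3)*(-1 + Q) = -7 + (-1 + Q)*(Q + √3))
-25 + o(I(-2))*48 = -25 + (4 + (-7 + (-2)² - 1*(-2) - √3 - 2*√3))*48 = -25 + (4 + (-7 + 4 + 2 - √3 - 2*√3))*48 = -25 + (4 + (-1 - 3*√3))*48 = -25 + (3 - 3*√3)*48 = -25 + (144 - 144*√3) = 119 - 144*√3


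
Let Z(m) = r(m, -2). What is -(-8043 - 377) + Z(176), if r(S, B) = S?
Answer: 8596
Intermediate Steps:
Z(m) = m
-(-8043 - 377) + Z(176) = -(-8043 - 377) + 176 = -1*(-8420) + 176 = 8420 + 176 = 8596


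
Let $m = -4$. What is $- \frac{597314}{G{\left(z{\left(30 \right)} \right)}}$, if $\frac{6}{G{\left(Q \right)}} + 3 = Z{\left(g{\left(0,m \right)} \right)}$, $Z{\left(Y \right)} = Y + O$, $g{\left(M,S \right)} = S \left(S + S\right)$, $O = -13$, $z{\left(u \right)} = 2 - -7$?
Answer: $- \frac{4778512}{3} \approx -1.5928 \cdot 10^{6}$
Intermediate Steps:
$z{\left(u \right)} = 9$ ($z{\left(u \right)} = 2 + 7 = 9$)
$g{\left(M,S \right)} = 2 S^{2}$ ($g{\left(M,S \right)} = S 2 S = 2 S^{2}$)
$Z{\left(Y \right)} = -13 + Y$ ($Z{\left(Y \right)} = Y - 13 = -13 + Y$)
$G{\left(Q \right)} = \frac{3}{8}$ ($G{\left(Q \right)} = \frac{6}{-3 - \left(13 - 2 \left(-4\right)^{2}\right)} = \frac{6}{-3 + \left(-13 + 2 \cdot 16\right)} = \frac{6}{-3 + \left(-13 + 32\right)} = \frac{6}{-3 + 19} = \frac{6}{16} = 6 \cdot \frac{1}{16} = \frac{3}{8}$)
$- \frac{597314}{G{\left(z{\left(30 \right)} \right)}} = - \frac{597314}{\frac{3}{8}} = \left(-597314\right) \frac{8}{3} = - \frac{4778512}{3}$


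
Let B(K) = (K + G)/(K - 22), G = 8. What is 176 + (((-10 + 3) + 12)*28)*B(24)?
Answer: 2416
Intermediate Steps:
B(K) = (8 + K)/(-22 + K) (B(K) = (K + 8)/(K - 22) = (8 + K)/(-22 + K))
176 + (((-10 + 3) + 12)*28)*B(24) = 176 + (((-10 + 3) + 12)*28)*((8 + 24)/(-22 + 24)) = 176 + ((-7 + 12)*28)*(32/2) = 176 + (5*28)*((½)*32) = 176 + 140*16 = 176 + 2240 = 2416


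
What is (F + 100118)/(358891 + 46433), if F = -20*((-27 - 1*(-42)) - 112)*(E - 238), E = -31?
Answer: -210871/202662 ≈ -1.0405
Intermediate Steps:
F = -521860 (F = -20*((-27 - 1*(-42)) - 112)*(-31 - 238) = -20*((-27 + 42) - 112)*(-269) = -20*(15 - 112)*(-269) = -(-1940)*(-269) = -20*26093 = -521860)
(F + 100118)/(358891 + 46433) = (-521860 + 100118)/(358891 + 46433) = -421742/405324 = -421742*1/405324 = -210871/202662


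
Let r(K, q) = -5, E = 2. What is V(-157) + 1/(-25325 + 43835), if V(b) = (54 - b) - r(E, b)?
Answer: 3998161/18510 ≈ 216.00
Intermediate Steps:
V(b) = 59 - b (V(b) = (54 - b) - 1*(-5) = (54 - b) + 5 = 59 - b)
V(-157) + 1/(-25325 + 43835) = (59 - 1*(-157)) + 1/(-25325 + 43835) = (59 + 157) + 1/18510 = 216 + 1/18510 = 3998161/18510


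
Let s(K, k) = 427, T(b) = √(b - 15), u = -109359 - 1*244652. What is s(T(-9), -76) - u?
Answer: 354438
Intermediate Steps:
u = -354011 (u = -109359 - 244652 = -354011)
T(b) = √(-15 + b)
s(T(-9), -76) - u = 427 - 1*(-354011) = 427 + 354011 = 354438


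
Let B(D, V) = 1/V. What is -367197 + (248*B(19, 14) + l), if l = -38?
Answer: -2570521/7 ≈ -3.6722e+5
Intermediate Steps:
-367197 + (248*B(19, 14) + l) = -367197 + (248/14 - 38) = -367197 + (248*(1/14) - 38) = -367197 + (124/7 - 38) = -367197 - 142/7 = -2570521/7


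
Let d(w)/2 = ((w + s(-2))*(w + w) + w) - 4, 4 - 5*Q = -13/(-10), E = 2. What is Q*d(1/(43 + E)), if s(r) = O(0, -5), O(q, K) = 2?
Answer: -7873/1875 ≈ -4.1989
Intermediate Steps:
s(r) = 2
Q = 27/50 (Q = ⅘ - (-13)/(5*(-10)) = ⅘ - (-13)*(-1)/(5*10) = ⅘ - ⅕*13/10 = ⅘ - 13/50 = 27/50 ≈ 0.54000)
d(w) = -8 + 2*w + 4*w*(2 + w) (d(w) = 2*(((w + 2)*(w + w) + w) - 4) = 2*(((2 + w)*(2*w) + w) - 4) = 2*((2*w*(2 + w) + w) - 4) = 2*((w + 2*w*(2 + w)) - 4) = 2*(-4 + w + 2*w*(2 + w)) = -8 + 2*w + 4*w*(2 + w))
Q*d(1/(43 + E)) = 27*(-8 + 4*(1/(43 + 2))² + 10/(43 + 2))/50 = 27*(-8 + 4*(1/45)² + 10/45)/50 = 27*(-8 + 4*(1/45)² + 10*(1/45))/50 = 27*(-8 + 4*(1/2025) + 2/9)/50 = 27*(-8 + 4/2025 + 2/9)/50 = (27/50)*(-15746/2025) = -7873/1875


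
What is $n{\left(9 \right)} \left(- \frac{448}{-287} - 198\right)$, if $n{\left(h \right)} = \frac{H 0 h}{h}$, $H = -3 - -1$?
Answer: $0$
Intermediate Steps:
$H = -2$ ($H = -3 + 1 = -2$)
$n{\left(h \right)} = 0$ ($n{\left(h \right)} = \frac{\left(-2\right) 0 h}{h} = \frac{0 h}{h} = \frac{0}{h} = 0$)
$n{\left(9 \right)} \left(- \frac{448}{-287} - 198\right) = 0 \left(- \frac{448}{-287} - 198\right) = 0 \left(\left(-448\right) \left(- \frac{1}{287}\right) - 198\right) = 0 \left(\frac{64}{41} - 198\right) = 0 \left(- \frac{8054}{41}\right) = 0$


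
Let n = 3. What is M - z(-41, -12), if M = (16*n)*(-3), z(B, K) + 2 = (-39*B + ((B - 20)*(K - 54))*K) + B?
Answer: 46612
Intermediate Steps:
z(B, K) = -2 - 38*B + K*(-54 + K)*(-20 + B) (z(B, K) = -2 + ((-39*B + ((B - 20)*(K - 54))*K) + B) = -2 + ((-39*B + ((-20 + B)*(-54 + K))*K) + B) = -2 + ((-39*B + ((-54 + K)*(-20 + B))*K) + B) = -2 + ((-39*B + K*(-54 + K)*(-20 + B)) + B) = -2 + (-38*B + K*(-54 + K)*(-20 + B)) = -2 - 38*B + K*(-54 + K)*(-20 + B))
M = -144 (M = (16*3)*(-3) = 48*(-3) = -144)
M - z(-41, -12) = -144 - (-2 - 38*(-41) - 20*(-12)² + 1080*(-12) - 41*(-12)² - 54*(-41)*(-12)) = -144 - (-2 + 1558 - 20*144 - 12960 - 41*144 - 26568) = -144 - (-2 + 1558 - 2880 - 12960 - 5904 - 26568) = -144 - 1*(-46756) = -144 + 46756 = 46612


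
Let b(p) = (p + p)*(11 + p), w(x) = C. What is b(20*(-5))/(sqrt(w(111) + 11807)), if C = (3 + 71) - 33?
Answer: 4450*sqrt(2962)/1481 ≈ 163.53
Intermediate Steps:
C = 41 (C = 74 - 33 = 41)
w(x) = 41
b(p) = 2*p*(11 + p) (b(p) = (2*p)*(11 + p) = 2*p*(11 + p))
b(20*(-5))/(sqrt(w(111) + 11807)) = (2*(20*(-5))*(11 + 20*(-5)))/(sqrt(41 + 11807)) = (2*(-100)*(11 - 100))/(sqrt(11848)) = (2*(-100)*(-89))/((2*sqrt(2962))) = 17800*(sqrt(2962)/5924) = 4450*sqrt(2962)/1481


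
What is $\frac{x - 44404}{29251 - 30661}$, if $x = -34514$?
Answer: $\frac{13153}{235} \approx 55.97$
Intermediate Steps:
$\frac{x - 44404}{29251 - 30661} = \frac{-34514 - 44404}{29251 - 30661} = - \frac{78918}{29251 - 30661} = - \frac{78918}{-1410} = \left(-78918\right) \left(- \frac{1}{1410}\right) = \frac{13153}{235}$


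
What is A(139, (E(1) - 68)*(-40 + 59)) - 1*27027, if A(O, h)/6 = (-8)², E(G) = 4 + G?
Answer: -26643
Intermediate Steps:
A(O, h) = 384 (A(O, h) = 6*(-8)² = 6*64 = 384)
A(139, (E(1) - 68)*(-40 + 59)) - 1*27027 = 384 - 1*27027 = 384 - 27027 = -26643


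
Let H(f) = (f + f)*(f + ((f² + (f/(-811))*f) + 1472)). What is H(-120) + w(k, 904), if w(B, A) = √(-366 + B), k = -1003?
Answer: -3062513280/811 + 37*I ≈ -3.7762e+6 + 37.0*I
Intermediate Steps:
H(f) = 2*f*(1472 + f + 810*f²/811) (H(f) = (2*f)*(f + ((f² + (f*(-1/811))*f) + 1472)) = (2*f)*(f + ((f² + (-f/811)*f) + 1472)) = (2*f)*(f + ((f² - f²/811) + 1472)) = (2*f)*(f + (810*f²/811 + 1472)) = (2*f)*(f + (1472 + 810*f²/811)) = (2*f)*(1472 + f + 810*f²/811) = 2*f*(1472 + f + 810*f²/811))
H(-120) + w(k, 904) = (2/811)*(-120)*(1193792 + 810*(-120)² + 811*(-120)) + √(-366 - 1003) = (2/811)*(-120)*(1193792 + 810*14400 - 97320) + √(-1369) = (2/811)*(-120)*(1193792 + 11664000 - 97320) + 37*I = (2/811)*(-120)*12760472 + 37*I = -3062513280/811 + 37*I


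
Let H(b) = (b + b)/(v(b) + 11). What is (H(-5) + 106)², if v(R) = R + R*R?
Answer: 10732176/961 ≈ 11168.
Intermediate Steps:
v(R) = R + R²
H(b) = 2*b/(11 + b*(1 + b)) (H(b) = (b + b)/(b*(1 + b) + 11) = (2*b)/(11 + b*(1 + b)) = 2*b/(11 + b*(1 + b)))
(H(-5) + 106)² = (2*(-5)/(11 - 5*(1 - 5)) + 106)² = (2*(-5)/(11 - 5*(-4)) + 106)² = (2*(-5)/(11 + 20) + 106)² = (2*(-5)/31 + 106)² = (2*(-5)*(1/31) + 106)² = (-10/31 + 106)² = (3276/31)² = 10732176/961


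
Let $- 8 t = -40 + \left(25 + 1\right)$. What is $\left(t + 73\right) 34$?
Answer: $\frac{5083}{2} \approx 2541.5$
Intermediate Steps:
$t = \frac{7}{4}$ ($t = - \frac{-40 + \left(25 + 1\right)}{8} = - \frac{-40 + 26}{8} = \left(- \frac{1}{8}\right) \left(-14\right) = \frac{7}{4} \approx 1.75$)
$\left(t + 73\right) 34 = \left(\frac{7}{4} + 73\right) 34 = \frac{299}{4} \cdot 34 = \frac{5083}{2}$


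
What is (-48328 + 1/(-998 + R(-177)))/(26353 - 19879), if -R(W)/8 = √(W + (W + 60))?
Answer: (-2706368*√6 + 48231345*I)/(12948*(-499*I + 28*√6)) ≈ -7.4649 + 2.0955e-8*I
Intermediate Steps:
R(W) = -8*√(60 + 2*W) (R(W) = -8*√(W + (W + 60)) = -8*√(W + (60 + W)) = -8*√(60 + 2*W))
(-48328 + 1/(-998 + R(-177)))/(26353 - 19879) = (-48328 + 1/(-998 - 8*√(60 + 2*(-177))))/(26353 - 19879) = (-48328 + 1/(-998 - 8*√(60 - 354)))/6474 = (-48328 + 1/(-998 - 56*I*√6))*(1/6474) = -24164/3237 + 1/(6474*(-998 - 56*I*√6))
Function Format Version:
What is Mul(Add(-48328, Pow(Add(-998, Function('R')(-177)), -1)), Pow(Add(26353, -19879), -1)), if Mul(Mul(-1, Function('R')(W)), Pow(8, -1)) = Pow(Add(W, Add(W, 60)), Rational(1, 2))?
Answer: Mul(Rational(1, 12948), Pow(Add(Mul(-499, I), Mul(28, Pow(6, Rational(1, 2)))), -1), Add(Mul(-2706368, Pow(6, Rational(1, 2))), Mul(48231345, I))) ≈ Add(-7.4649, Mul(2.0955e-8, I))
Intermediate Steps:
Function('R')(W) = Mul(-8, Pow(Add(60, Mul(2, W)), Rational(1, 2))) (Function('R')(W) = Mul(-8, Pow(Add(W, Add(W, 60)), Rational(1, 2))) = Mul(-8, Pow(Add(W, Add(60, W)), Rational(1, 2))) = Mul(-8, Pow(Add(60, Mul(2, W)), Rational(1, 2))))
Mul(Add(-48328, Pow(Add(-998, Function('R')(-177)), -1)), Pow(Add(26353, -19879), -1)) = Mul(Add(-48328, Pow(Add(-998, Mul(-8, Pow(Add(60, Mul(2, -177)), Rational(1, 2)))), -1)), Pow(Add(26353, -19879), -1)) = Mul(Add(-48328, Pow(Add(-998, Mul(-8, Pow(Add(60, -354), Rational(1, 2)))), -1)), Pow(6474, -1)) = Mul(Add(-48328, Pow(Add(-998, Mul(-8, Pow(-294, Rational(1, 2)))), -1)), Rational(1, 6474)) = Mul(Add(-48328, Pow(Add(-998, Mul(-8, Mul(7, I, Pow(6, Rational(1, 2))))), -1)), Rational(1, 6474)) = Mul(Add(-48328, Pow(Add(-998, Mul(-56, I, Pow(6, Rational(1, 2)))), -1)), Rational(1, 6474)) = Add(Rational(-24164, 3237), Mul(Rational(1, 6474), Pow(Add(-998, Mul(-56, I, Pow(6, Rational(1, 2)))), -1)))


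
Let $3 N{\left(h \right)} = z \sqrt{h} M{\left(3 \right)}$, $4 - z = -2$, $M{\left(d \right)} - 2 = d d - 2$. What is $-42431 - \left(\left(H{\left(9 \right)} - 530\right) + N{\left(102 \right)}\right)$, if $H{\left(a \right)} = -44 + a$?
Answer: $-41866 - 18 \sqrt{102} \approx -42048.0$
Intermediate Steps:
$M{\left(d \right)} = d^{2}$ ($M{\left(d \right)} = 2 + \left(d d - 2\right) = 2 + \left(d^{2} - 2\right) = 2 + \left(-2 + d^{2}\right) = d^{2}$)
$z = 6$ ($z = 4 - -2 = 4 + 2 = 6$)
$N{\left(h \right)} = 18 \sqrt{h}$ ($N{\left(h \right)} = \frac{6 \sqrt{h} 3^{2}}{3} = \frac{6 \sqrt{h} 9}{3} = \frac{54 \sqrt{h}}{3} = 18 \sqrt{h}$)
$-42431 - \left(\left(H{\left(9 \right)} - 530\right) + N{\left(102 \right)}\right) = -42431 - \left(\left(\left(-44 + 9\right) - 530\right) + 18 \sqrt{102}\right) = -42431 - \left(\left(-35 - 530\right) + 18 \sqrt{102}\right) = -42431 - \left(-565 + 18 \sqrt{102}\right) = -42431 + \left(565 - 18 \sqrt{102}\right) = -41866 - 18 \sqrt{102}$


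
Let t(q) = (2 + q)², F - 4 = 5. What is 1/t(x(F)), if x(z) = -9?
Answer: 1/49 ≈ 0.020408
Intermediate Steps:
F = 9 (F = 4 + 5 = 9)
1/t(x(F)) = 1/((2 - 9)²) = 1/((-7)²) = 1/49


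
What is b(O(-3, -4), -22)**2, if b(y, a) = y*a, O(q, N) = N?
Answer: 7744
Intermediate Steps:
b(y, a) = a*y
b(O(-3, -4), -22)**2 = (-22*(-4))**2 = 88**2 = 7744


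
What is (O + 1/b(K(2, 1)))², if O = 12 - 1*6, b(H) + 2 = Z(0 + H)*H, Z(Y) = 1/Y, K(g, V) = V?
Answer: 25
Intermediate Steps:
Z(Y) = 1/Y
b(H) = -1 (b(H) = -2 + H/(0 + H) = -2 + H/H = -2 + 1 = -1)
O = 6 (O = 12 - 6 = 6)
(O + 1/b(K(2, 1)))² = (6 + 1/(-1))² = (6 - 1)² = 5² = 25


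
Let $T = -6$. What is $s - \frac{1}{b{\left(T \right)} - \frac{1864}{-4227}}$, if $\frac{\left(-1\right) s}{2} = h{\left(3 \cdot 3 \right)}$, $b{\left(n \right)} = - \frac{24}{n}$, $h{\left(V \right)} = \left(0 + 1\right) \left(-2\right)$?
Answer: $\frac{70861}{18772} \approx 3.7748$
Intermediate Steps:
$h{\left(V \right)} = -2$ ($h{\left(V \right)} = 1 \left(-2\right) = -2$)
$s = 4$ ($s = \left(-2\right) \left(-2\right) = 4$)
$s - \frac{1}{b{\left(T \right)} - \frac{1864}{-4227}} = 4 - \frac{1}{- \frac{24}{-6} - \frac{1864}{-4227}} = 4 - \frac{1}{\left(-24\right) \left(- \frac{1}{6}\right) - - \frac{1864}{4227}} = 4 - \frac{1}{4 + \frac{1864}{4227}} = 4 - \frac{1}{\frac{18772}{4227}} = 4 - \frac{4227}{18772} = \frac{70861}{18772}$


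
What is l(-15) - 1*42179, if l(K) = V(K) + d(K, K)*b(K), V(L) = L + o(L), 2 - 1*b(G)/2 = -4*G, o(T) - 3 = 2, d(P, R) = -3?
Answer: -41841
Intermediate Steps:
o(T) = 5 (o(T) = 3 + 2 = 5)
b(G) = 4 + 8*G (b(G) = 4 - (-8)*G = 4 + 8*G)
V(L) = 5 + L (V(L) = L + 5 = 5 + L)
l(K) = -7 - 23*K (l(K) = (5 + K) - 3*(4 + 8*K) = (5 + K) + (-12 - 24*K) = -7 - 23*K)
l(-15) - 1*42179 = (-7 - 23*(-15)) - 1*42179 = (-7 + 345) - 42179 = 338 - 42179 = -41841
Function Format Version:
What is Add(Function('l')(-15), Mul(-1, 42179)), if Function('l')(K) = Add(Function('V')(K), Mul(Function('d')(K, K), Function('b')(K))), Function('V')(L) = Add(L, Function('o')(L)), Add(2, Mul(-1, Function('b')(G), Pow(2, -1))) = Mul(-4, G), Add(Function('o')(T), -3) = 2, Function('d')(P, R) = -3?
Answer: -41841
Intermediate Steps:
Function('o')(T) = 5 (Function('o')(T) = Add(3, 2) = 5)
Function('b')(G) = Add(4, Mul(8, G)) (Function('b')(G) = Add(4, Mul(-2, Mul(-4, G))) = Add(4, Mul(8, G)))
Function('V')(L) = Add(5, L) (Function('V')(L) = Add(L, 5) = Add(5, L))
Function('l')(K) = Add(-7, Mul(-23, K)) (Function('l')(K) = Add(Add(5, K), Mul(-3, Add(4, Mul(8, K)))) = Add(Add(5, K), Add(-12, Mul(-24, K))) = Add(-7, Mul(-23, K)))
Add(Function('l')(-15), Mul(-1, 42179)) = Add(Add(-7, Mul(-23, -15)), Mul(-1, 42179)) = Add(Add(-7, 345), -42179) = Add(338, -42179) = -41841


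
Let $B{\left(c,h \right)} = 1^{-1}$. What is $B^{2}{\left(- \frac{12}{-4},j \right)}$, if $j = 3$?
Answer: $1$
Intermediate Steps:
$B{\left(c,h \right)} = 1$
$B^{2}{\left(- \frac{12}{-4},j \right)} = 1^{2} = 1$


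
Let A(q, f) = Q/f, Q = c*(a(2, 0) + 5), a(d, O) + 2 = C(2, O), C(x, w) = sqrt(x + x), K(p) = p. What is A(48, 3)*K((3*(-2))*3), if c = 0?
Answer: 0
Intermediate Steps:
C(x, w) = sqrt(2)*sqrt(x) (C(x, w) = sqrt(2*x) = sqrt(2)*sqrt(x))
a(d, O) = 0 (a(d, O) = -2 + sqrt(2)*sqrt(2) = -2 + 2 = 0)
Q = 0 (Q = 0*(0 + 5) = 0*5 = 0)
A(q, f) = 0 (A(q, f) = 0/f = 0)
A(48, 3)*K((3*(-2))*3) = 0*((3*(-2))*3) = 0*(-6*3) = 0*(-18) = 0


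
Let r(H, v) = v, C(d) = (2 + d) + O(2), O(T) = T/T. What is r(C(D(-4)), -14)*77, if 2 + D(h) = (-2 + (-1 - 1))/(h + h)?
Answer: -1078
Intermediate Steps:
O(T) = 1
D(h) = -2 - 2/h (D(h) = -2 + (-2 + (-1 - 1))/(h + h) = -2 + (-2 - 2)/((2*h)) = -2 - 2/h)
C(d) = 3 + d (C(d) = (2 + d) + 1 = 3 + d)
r(C(D(-4)), -14)*77 = -14*77 = -1078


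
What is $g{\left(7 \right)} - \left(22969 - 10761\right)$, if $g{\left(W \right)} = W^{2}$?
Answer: $-12159$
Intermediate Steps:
$g{\left(7 \right)} - \left(22969 - 10761\right) = 7^{2} - \left(22969 - 10761\right) = 49 - \left(22969 - 10761\right) = 49 - 12208 = -12159$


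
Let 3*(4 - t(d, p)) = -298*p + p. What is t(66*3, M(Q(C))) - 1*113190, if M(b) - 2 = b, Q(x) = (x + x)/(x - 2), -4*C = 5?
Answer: -1467854/13 ≈ -1.1291e+5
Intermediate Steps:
C = -5/4 (C = -¼*5 = -5/4 ≈ -1.2500)
Q(x) = 2*x/(-2 + x) (Q(x) = (2*x)/(-2 + x) = 2*x/(-2 + x))
M(b) = 2 + b
t(d, p) = 4 + 99*p (t(d, p) = 4 - (-298*p + p)/3 = 4 - (-99)*p = 4 + 99*p)
t(66*3, M(Q(C))) - 1*113190 = (4 + 99*(2 + 2*(-5/4)/(-2 - 5/4))) - 1*113190 = (4 + 99*(2 + 2*(-5/4)/(-13/4))) - 113190 = (4 + 99*(2 + 2*(-5/4)*(-4/13))) - 113190 = (4 + 99*(2 + 10/13)) - 113190 = (4 + 99*(36/13)) - 113190 = (4 + 3564/13) - 113190 = 3616/13 - 113190 = -1467854/13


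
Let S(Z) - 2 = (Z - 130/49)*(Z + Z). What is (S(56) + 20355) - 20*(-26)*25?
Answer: 275323/7 ≈ 39332.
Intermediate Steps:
S(Z) = 2 + 2*Z*(-130/49 + Z) (S(Z) = 2 + (Z - 130/49)*(Z + Z) = 2 + (Z - 130*1/49)*(2*Z) = 2 + (Z - 130/49)*(2*Z) = 2 + (-130/49 + Z)*(2*Z) = 2 + 2*Z*(-130/49 + Z))
(S(56) + 20355) - 20*(-26)*25 = ((2 + 2*56² - 260/49*56) + 20355) - 20*(-26)*25 = ((2 + 2*3136 - 2080/7) + 20355) + 520*25 = ((2 + 6272 - 2080/7) + 20355) + 13000 = (41838/7 + 20355) + 13000 = 184323/7 + 13000 = 275323/7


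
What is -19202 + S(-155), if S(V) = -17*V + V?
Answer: -16722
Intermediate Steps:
S(V) = -16*V
-19202 + S(-155) = -19202 - 16*(-155) = -19202 + 2480 = -16722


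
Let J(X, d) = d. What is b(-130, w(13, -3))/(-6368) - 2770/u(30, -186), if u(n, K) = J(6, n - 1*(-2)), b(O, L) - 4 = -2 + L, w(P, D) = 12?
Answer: -137811/1592 ≈ -86.565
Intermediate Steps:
b(O, L) = 2 + L (b(O, L) = 4 + (-2 + L) = 2 + L)
u(n, K) = 2 + n (u(n, K) = n - 1*(-2) = n + 2 = 2 + n)
b(-130, w(13, -3))/(-6368) - 2770/u(30, -186) = (2 + 12)/(-6368) - 2770/(2 + 30) = 14*(-1/6368) - 2770/32 = -7/3184 - 2770*1/32 = -7/3184 - 1385/16 = -137811/1592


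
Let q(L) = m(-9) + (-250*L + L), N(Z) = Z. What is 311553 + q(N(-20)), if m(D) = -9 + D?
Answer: 316515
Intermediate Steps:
q(L) = -18 - 249*L (q(L) = (-9 - 9) + (-250*L + L) = -18 - 249*L)
311553 + q(N(-20)) = 311553 + (-18 - 249*(-20)) = 311553 + (-18 + 4980) = 311553 + 4962 = 316515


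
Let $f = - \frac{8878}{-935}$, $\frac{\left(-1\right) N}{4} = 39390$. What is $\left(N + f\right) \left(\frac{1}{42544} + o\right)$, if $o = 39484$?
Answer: $- \frac{123725972967320717}{19889320} \approx -6.2207 \cdot 10^{9}$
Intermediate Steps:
$N = -157560$ ($N = \left(-4\right) 39390 = -157560$)
$f = \frac{8878}{935}$ ($f = \left(-8878\right) \left(- \frac{1}{935}\right) = \frac{8878}{935} \approx 9.4952$)
$\left(N + f\right) \left(\frac{1}{42544} + o\right) = \left(-157560 + \frac{8878}{935}\right) \left(\frac{1}{42544} + 39484\right) = - \frac{147309722 \left(\frac{1}{42544} + 39484\right)}{935} = \left(- \frac{147309722}{935}\right) \frac{1679807297}{42544} = - \frac{123725972967320717}{19889320}$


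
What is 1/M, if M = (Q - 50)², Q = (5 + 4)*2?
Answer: 1/1024 ≈ 0.00097656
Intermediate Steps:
Q = 18 (Q = 9*2 = 18)
M = 1024 (M = (18 - 50)² = (-32)² = 1024)
1/M = 1/1024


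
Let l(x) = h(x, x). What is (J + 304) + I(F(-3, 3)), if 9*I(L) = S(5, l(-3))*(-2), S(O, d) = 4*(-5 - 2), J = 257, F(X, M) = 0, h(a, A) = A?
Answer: 5105/9 ≈ 567.22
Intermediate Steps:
l(x) = x
S(O, d) = -28 (S(O, d) = 4*(-7) = -28)
I(L) = 56/9 (I(L) = (-28*(-2))/9 = (1/9)*56 = 56/9)
(J + 304) + I(F(-3, 3)) = (257 + 304) + 56/9 = 561 + 56/9 = 5105/9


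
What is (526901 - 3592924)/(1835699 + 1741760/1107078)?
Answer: -1697163305397/1016131859641 ≈ -1.6702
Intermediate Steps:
(526901 - 3592924)/(1835699 + 1741760/1107078) = -3066023/(1835699 + 1741760*(1/1107078)) = -3066023/(1835699 + 870880/553539) = -3066023/1016131859641/553539 = -3066023*553539/1016131859641 = -1697163305397/1016131859641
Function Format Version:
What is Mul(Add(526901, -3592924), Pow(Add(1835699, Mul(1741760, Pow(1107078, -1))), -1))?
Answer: Rational(-1697163305397, 1016131859641) ≈ -1.6702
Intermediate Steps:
Mul(Add(526901, -3592924), Pow(Add(1835699, Mul(1741760, Pow(1107078, -1))), -1)) = Mul(-3066023, Pow(Add(1835699, Mul(1741760, Rational(1, 1107078))), -1)) = Mul(-3066023, Pow(Add(1835699, Rational(870880, 553539)), -1)) = Mul(-3066023, Pow(Rational(1016131859641, 553539), -1)) = Mul(-3066023, Rational(553539, 1016131859641)) = Rational(-1697163305397, 1016131859641)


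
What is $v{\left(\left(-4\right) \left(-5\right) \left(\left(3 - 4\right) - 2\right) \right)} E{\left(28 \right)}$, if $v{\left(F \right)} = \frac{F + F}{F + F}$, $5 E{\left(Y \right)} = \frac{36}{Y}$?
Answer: $\frac{9}{35} \approx 0.25714$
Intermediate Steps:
$E{\left(Y \right)} = \frac{36}{5 Y}$ ($E{\left(Y \right)} = \frac{36 \frac{1}{Y}}{5} = \frac{36}{5 Y}$)
$v{\left(F \right)} = 1$ ($v{\left(F \right)} = \frac{2 F}{2 F} = 2 F \frac{1}{2 F} = 1$)
$v{\left(\left(-4\right) \left(-5\right) \left(\left(3 - 4\right) - 2\right) \right)} E{\left(28 \right)} = 1 \frac{36}{5 \cdot 28} = 1 \cdot \frac{36}{5} \cdot \frac{1}{28} = 1 \cdot \frac{9}{35} = \frac{9}{35}$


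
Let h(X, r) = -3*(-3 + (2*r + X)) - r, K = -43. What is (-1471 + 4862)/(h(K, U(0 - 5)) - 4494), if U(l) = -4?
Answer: -3391/4328 ≈ -0.78350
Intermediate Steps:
h(X, r) = 9 - 7*r - 3*X (h(X, r) = -3*(-3 + (X + 2*r)) - r = -3*(-3 + X + 2*r) - r = (9 - 6*r - 3*X) - r = 9 - 7*r - 3*X)
(-1471 + 4862)/(h(K, U(0 - 5)) - 4494) = (-1471 + 4862)/((9 - 7*(-4) - 3*(-43)) - 4494) = 3391/((9 + 28 + 129) - 4494) = 3391/(166 - 4494) = 3391/(-4328) = 3391*(-1/4328) = -3391/4328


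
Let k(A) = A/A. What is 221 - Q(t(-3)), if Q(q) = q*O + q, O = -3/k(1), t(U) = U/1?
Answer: 215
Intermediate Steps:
k(A) = 1
t(U) = U (t(U) = U*1 = U)
O = -3 (O = -3/1 = -3*1 = -3)
Q(q) = -2*q (Q(q) = q*(-3) + q = -3*q + q = -2*q)
221 - Q(t(-3)) = 221 - (-2)*(-3) = 221 - 1*6 = 221 - 6 = 215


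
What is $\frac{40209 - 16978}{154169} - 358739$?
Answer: $- \frac{55306409660}{154169} \approx -3.5874 \cdot 10^{5}$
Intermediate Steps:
$\frac{40209 - 16978}{154169} - 358739 = \left(40209 - 16978\right) \frac{1}{154169} - 358739 = 23231 \cdot \frac{1}{154169} - 358739 = \frac{23231}{154169} - 358739 = - \frac{55306409660}{154169}$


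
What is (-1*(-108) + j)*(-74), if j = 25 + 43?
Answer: -13024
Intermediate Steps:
j = 68
(-1*(-108) + j)*(-74) = (-1*(-108) + 68)*(-74) = (108 + 68)*(-74) = 176*(-74) = -13024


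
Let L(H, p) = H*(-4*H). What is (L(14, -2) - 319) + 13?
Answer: -1090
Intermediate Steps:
L(H, p) = -4*H²
(L(14, -2) - 319) + 13 = (-4*14² - 319) + 13 = (-4*196 - 319) + 13 = (-784 - 319) + 13 = -1103 + 13 = -1090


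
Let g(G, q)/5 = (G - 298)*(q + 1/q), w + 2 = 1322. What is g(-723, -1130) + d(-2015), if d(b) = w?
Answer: 1304014241/226 ≈ 5.7700e+6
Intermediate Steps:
w = 1320 (w = -2 + 1322 = 1320)
d(b) = 1320
g(G, q) = 5*(-298 + G)*(q + 1/q) (g(G, q) = 5*((G - 298)*(q + 1/q)) = 5*((-298 + G)*(q + 1/q)) = 5*(-298 + G)*(q + 1/q))
g(-723, -1130) + d(-2015) = 5*(-298 - 723 + (-1130)**2*(-298 - 723))/(-1130) + 1320 = 5*(-1/1130)*(-298 - 723 + 1276900*(-1021)) + 1320 = 5*(-1/1130)*(-298 - 723 - 1303714900) + 1320 = 5*(-1/1130)*(-1303715921) + 1320 = 1303715921/226 + 1320 = 1304014241/226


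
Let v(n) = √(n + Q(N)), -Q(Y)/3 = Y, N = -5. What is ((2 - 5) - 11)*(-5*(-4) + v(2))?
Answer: -280 - 14*√17 ≈ -337.72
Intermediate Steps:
Q(Y) = -3*Y
v(n) = √(15 + n) (v(n) = √(n - 3*(-5)) = √(n + 15) = √(15 + n))
((2 - 5) - 11)*(-5*(-4) + v(2)) = ((2 - 5) - 11)*(-5*(-4) + √(15 + 2)) = (-3 - 11)*(20 + √17) = -14*(20 + √17) = -280 - 14*√17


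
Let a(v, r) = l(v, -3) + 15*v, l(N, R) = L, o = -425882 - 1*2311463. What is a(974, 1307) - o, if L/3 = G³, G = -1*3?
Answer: 2751874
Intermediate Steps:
G = -3
L = -81 (L = 3*(-3)³ = 3*(-27) = -81)
o = -2737345 (o = -425882 - 2311463 = -2737345)
l(N, R) = -81
a(v, r) = -81 + 15*v
a(974, 1307) - o = (-81 + 15*974) - 1*(-2737345) = (-81 + 14610) + 2737345 = 14529 + 2737345 = 2751874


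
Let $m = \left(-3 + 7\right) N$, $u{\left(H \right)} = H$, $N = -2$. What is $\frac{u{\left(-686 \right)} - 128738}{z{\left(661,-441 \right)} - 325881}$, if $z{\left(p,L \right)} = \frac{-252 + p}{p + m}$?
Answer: $\frac{21128468}{53199971} \approx 0.39715$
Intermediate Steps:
$m = -8$ ($m = \left(-3 + 7\right) \left(-2\right) = 4 \left(-2\right) = -8$)
$z{\left(p,L \right)} = \frac{-252 + p}{-8 + p}$ ($z{\left(p,L \right)} = \frac{-252 + p}{p - 8} = \frac{-252 + p}{-8 + p}$)
$\frac{u{\left(-686 \right)} - 128738}{z{\left(661,-441 \right)} - 325881} = \frac{-686 - 128738}{\frac{-252 + 661}{-8 + 661} - 325881} = - \frac{129424}{\frac{1}{653} \cdot 409 - 325881} = - \frac{129424}{\frac{409}{653} - 325881} = - \frac{129424}{- \frac{212799884}{653}} = \left(-129424\right) \left(- \frac{653}{212799884}\right) = \frac{21128468}{53199971}$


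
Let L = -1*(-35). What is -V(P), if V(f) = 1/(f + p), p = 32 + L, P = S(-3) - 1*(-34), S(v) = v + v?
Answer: -1/95 ≈ -0.010526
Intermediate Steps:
S(v) = 2*v
L = 35
P = 28 (P = 2*(-3) - 1*(-34) = -6 + 34 = 28)
p = 67 (p = 32 + 35 = 67)
V(f) = 1/(67 + f) (V(f) = 1/(f + 67) = 1/(67 + f))
-V(P) = -1/(67 + 28) = -1/95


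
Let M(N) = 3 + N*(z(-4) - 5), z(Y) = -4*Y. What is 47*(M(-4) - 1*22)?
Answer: -2961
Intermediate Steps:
M(N) = 3 + 11*N (M(N) = 3 + N*(-4*(-4) - 5) = 3 + N*(16 - 5) = 3 + N*11 = 3 + 11*N)
47*(M(-4) - 1*22) = 47*((3 + 11*(-4)) - 1*22) = 47*((3 - 44) - 22) = 47*(-41 - 22) = 47*(-63) = -2961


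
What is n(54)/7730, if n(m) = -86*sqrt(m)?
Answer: -129*sqrt(6)/3865 ≈ -0.081755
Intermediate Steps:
n(54)/7730 = -258*sqrt(6)/7730 = -258*sqrt(6)*(1/7730) = -129*sqrt(6)/3865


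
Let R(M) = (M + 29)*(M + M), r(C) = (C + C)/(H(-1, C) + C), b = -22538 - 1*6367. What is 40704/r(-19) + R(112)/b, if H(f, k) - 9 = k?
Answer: 120988384/3895 ≈ 31063.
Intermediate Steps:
b = -28905 (b = -22538 - 6367 = -28905)
H(f, k) = 9 + k
r(C) = 2*C/(9 + 2*C) (r(C) = (C + C)/((9 + C) + C) = (2*C)/(9 + 2*C) = 2*C/(9 + 2*C))
R(M) = 2*M*(29 + M) (R(M) = (29 + M)*(2*M) = 2*M*(29 + M))
40704/r(-19) + R(112)/b = 40704/((2*(-19)/(9 + 2*(-19)))) + (2*112*(29 + 112))/(-28905) = 40704/((2*(-19)/(9 - 38))) + (2*112*141)*(-1/28905) = 40704/((2*(-19)/(-29))) + 31584*(-1/28905) = 40704/((2*(-19)*(-1/29))) - 224/205 = 40704/(38/29) - 224/205 = 40704*(29/38) - 224/205 = 590208/19 - 224/205 = 120988384/3895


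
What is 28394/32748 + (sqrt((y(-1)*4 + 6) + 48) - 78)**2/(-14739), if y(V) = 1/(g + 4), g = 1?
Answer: 60407151/134075770 + 52*sqrt(1370)/24565 ≈ 0.52890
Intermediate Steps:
y(V) = 1/5 (y(V) = 1/(1 + 4) = 1/5)
28394/32748 + (sqrt((y(-1)*4 + 6) + 48) - 78)**2/(-14739) = 28394/32748 + (sqrt(((1/5)*4 + 6) + 48) - 78)**2/(-14739) = 28394*(1/32748) + (sqrt((4/5 + 6) + 48) - 78)**2*(-1/14739) = 14197/16374 + (sqrt(34/5 + 48) - 78)**2*(-1/14739) = 14197/16374 + (sqrt(274/5) - 78)**2*(-1/14739) = 14197/16374 + (sqrt(1370)/5 - 78)**2*(-1/14739) = 14197/16374 + (-78 + sqrt(1370)/5)**2*(-1/14739) = 14197/16374 - (-78 + sqrt(1370)/5)**2/14739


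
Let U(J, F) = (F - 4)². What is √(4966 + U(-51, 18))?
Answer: √5162 ≈ 71.847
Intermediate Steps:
U(J, F) = (-4 + F)²
√(4966 + U(-51, 18)) = √(4966 + (-4 + 18)²) = √(4966 + 14²) = √(4966 + 196) = √5162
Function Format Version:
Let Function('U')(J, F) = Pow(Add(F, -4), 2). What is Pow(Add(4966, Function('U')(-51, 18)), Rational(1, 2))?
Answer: Pow(5162, Rational(1, 2)) ≈ 71.847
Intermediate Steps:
Function('U')(J, F) = Pow(Add(-4, F), 2)
Pow(Add(4966, Function('U')(-51, 18)), Rational(1, 2)) = Pow(Add(4966, Pow(Add(-4, 18), 2)), Rational(1, 2)) = Pow(Add(4966, Pow(14, 2)), Rational(1, 2)) = Pow(Add(4966, 196), Rational(1, 2)) = Pow(5162, Rational(1, 2))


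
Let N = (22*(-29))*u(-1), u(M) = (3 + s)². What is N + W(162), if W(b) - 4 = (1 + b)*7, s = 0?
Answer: -4597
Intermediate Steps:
u(M) = 9 (u(M) = (3 + 0)² = 3² = 9)
W(b) = 11 + 7*b (W(b) = 4 + (1 + b)*7 = 4 + (7 + 7*b) = 11 + 7*b)
N = -5742 (N = (22*(-29))*9 = -638*9 = -5742)
N + W(162) = -5742 + (11 + 7*162) = -5742 + (11 + 1134) = -5742 + 1145 = -4597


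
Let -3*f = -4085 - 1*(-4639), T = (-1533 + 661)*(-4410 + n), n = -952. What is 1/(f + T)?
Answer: 3/14026438 ≈ 2.1388e-7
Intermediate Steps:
T = 4675664 (T = (-1533 + 661)*(-4410 - 952) = -872*(-5362) = 4675664)
f = -554/3 (f = -(-4085 - 1*(-4639))/3 = -(-4085 + 4639)/3 = -⅓*554 = -554/3 ≈ -184.67)
1/(f + T) = 1/(-554/3 + 4675664) = 1/(14026438/3) = 3/14026438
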